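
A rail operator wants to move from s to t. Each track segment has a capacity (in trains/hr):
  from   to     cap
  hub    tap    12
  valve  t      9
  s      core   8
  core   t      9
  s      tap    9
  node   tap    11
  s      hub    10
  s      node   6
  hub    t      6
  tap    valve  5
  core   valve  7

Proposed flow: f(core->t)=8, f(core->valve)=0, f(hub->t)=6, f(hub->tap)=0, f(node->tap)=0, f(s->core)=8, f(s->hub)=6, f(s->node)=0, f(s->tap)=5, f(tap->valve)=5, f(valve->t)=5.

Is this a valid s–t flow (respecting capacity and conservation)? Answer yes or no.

Every edge has 0 ≤ f(e) ≤ cap(e).
At each intermediate node, inflow equals outflow.

Yes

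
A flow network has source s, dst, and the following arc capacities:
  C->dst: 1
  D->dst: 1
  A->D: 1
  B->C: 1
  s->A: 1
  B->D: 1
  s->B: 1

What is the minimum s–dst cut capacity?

2

Max flow = 2 (via 2 augmenting paths).
In the residual at optimum, the set reachable from s is {s}.
Cut edges: s->A (cap 1), s->B (cap 1). Sum = 2.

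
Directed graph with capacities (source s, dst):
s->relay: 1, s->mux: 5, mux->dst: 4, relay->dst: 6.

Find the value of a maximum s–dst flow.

5

Augment s->mux->dst: bottleneck 4. Total 4.
Augment s->relay->dst: bottleneck 1. Total 5.
No augmenting path remains in the residual graph.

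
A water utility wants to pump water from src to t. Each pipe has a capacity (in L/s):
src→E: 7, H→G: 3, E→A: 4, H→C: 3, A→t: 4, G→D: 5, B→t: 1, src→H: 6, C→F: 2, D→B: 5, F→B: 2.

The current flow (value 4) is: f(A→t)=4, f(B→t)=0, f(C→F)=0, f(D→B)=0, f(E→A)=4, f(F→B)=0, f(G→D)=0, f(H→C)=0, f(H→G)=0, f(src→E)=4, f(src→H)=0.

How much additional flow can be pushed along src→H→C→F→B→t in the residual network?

Residual capacities along the path: src→H: 6, H→C: 3, C→F: 2, F→B: 2, B→t: 1.
Minimum is 1.

1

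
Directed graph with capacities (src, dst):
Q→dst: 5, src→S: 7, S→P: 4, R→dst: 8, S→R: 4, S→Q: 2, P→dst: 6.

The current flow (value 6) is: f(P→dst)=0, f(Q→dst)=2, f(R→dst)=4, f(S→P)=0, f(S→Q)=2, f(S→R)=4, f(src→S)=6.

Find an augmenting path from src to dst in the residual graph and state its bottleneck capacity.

src→S→P→dst, bottleneck 1

Residual along src→S→P→dst: src→S: 1, S→P: 4, P→dst: 6.
Bottleneck = min = 1.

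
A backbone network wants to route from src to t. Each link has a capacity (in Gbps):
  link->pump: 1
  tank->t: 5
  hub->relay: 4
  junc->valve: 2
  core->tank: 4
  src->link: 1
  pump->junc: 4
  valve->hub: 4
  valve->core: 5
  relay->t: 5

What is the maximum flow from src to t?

Augment src->link->pump->junc->valve->core->tank->t: bottleneck 1. Total 1.
No augmenting path remains in the residual graph.

1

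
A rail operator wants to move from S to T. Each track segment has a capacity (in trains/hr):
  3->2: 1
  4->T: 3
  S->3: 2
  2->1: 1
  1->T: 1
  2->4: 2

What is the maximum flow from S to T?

1

Augment S->3->2->4->T: bottleneck 1. Total 1.
No augmenting path remains in the residual graph.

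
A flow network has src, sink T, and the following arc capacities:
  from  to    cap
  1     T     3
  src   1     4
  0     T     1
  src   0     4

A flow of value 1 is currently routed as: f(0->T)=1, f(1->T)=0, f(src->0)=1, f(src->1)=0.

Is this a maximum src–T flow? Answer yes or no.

No

Residual path src->1->T has bottleneck 3 > 0.
Pushing 3 along it raises the flow to 4, so the given flow is not maximum.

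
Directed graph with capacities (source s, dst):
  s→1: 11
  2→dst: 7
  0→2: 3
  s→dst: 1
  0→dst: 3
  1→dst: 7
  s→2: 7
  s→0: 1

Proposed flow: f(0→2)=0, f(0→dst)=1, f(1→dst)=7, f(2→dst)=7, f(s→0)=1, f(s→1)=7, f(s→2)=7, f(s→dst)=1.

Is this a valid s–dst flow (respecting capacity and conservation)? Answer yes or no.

Every edge has 0 ≤ f(e) ≤ cap(e).
At each intermediate node, inflow equals outflow.

Yes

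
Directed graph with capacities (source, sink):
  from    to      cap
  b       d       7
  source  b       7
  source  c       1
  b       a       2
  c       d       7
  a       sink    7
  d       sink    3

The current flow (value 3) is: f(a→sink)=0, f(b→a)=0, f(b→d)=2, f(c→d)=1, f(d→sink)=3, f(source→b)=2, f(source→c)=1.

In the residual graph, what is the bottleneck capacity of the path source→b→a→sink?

Residual capacities along the path: source→b: 5, b→a: 2, a→sink: 7.
Minimum is 2.

2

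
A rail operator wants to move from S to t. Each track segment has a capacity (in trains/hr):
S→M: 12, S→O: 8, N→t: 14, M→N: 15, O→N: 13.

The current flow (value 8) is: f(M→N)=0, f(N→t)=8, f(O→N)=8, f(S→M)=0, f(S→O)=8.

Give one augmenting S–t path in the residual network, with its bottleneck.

S→M→N→t, bottleneck 6

Residual along S→M→N→t: S→M: 12, M→N: 15, N→t: 6.
Bottleneck = min = 6.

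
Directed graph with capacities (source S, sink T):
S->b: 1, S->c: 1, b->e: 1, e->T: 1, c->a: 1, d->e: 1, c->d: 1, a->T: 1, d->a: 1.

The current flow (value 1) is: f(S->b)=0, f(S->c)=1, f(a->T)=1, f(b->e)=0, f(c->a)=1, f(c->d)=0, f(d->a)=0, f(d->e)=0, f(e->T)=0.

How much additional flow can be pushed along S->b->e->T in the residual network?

1

Residual capacities along the path: S->b: 1, b->e: 1, e->T: 1.
Minimum is 1.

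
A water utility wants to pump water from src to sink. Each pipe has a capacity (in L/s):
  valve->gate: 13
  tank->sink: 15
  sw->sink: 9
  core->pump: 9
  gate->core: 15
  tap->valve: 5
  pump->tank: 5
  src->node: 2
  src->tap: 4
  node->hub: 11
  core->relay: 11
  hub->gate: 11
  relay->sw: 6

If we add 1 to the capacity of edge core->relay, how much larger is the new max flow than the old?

Original max flow = 6.
Edge core->relay does not cross the min cut (source side {src}), so extra capacity there cannot help.
New max flow = 6. Increase = 0.

0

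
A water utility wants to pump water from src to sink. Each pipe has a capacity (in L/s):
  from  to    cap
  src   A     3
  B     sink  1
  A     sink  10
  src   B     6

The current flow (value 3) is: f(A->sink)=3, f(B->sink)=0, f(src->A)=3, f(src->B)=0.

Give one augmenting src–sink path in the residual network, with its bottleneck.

src->B->sink, bottleneck 1

Residual along src->B->sink: src->B: 6, B->sink: 1.
Bottleneck = min = 1.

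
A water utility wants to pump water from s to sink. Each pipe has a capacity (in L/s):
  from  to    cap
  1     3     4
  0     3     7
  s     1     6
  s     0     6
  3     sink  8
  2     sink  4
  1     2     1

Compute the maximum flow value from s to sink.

Augment s→0→3→sink: bottleneck 6. Total 6.
Augment s→1→3→sink: bottleneck 2. Total 8.
Augment s→1→2→sink: bottleneck 1. Total 9.
No augmenting path remains in the residual graph.

9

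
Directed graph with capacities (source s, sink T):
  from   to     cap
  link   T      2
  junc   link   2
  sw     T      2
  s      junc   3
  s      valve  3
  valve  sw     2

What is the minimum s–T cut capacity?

Max flow = 4 (via 2 augmenting paths).
In the residual at optimum, the set reachable from s is {junc, s, valve}.
Cut edges: valve→sw (cap 2), junc→link (cap 2). Sum = 4.

4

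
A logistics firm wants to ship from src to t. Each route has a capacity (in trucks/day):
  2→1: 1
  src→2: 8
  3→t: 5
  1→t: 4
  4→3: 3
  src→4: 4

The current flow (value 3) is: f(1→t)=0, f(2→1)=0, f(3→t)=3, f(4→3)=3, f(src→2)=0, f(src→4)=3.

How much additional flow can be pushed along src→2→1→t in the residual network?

Residual capacities along the path: src→2: 8, 2→1: 1, 1→t: 4.
Minimum is 1.

1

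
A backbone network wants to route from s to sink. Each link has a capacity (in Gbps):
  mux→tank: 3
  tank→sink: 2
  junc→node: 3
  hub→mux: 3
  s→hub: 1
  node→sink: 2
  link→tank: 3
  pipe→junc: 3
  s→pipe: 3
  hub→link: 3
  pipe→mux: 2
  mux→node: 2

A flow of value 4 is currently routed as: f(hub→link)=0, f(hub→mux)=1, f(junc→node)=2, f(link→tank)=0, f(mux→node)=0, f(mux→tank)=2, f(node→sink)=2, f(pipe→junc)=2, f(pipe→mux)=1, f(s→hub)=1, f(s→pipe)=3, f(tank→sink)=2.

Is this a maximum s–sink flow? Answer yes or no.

Residual reachable from s: {s}; sink is not reachable.
Saturated cut: s→pipe, s→hub with total capacity 4 = current flow value. Flow is maximum.

Yes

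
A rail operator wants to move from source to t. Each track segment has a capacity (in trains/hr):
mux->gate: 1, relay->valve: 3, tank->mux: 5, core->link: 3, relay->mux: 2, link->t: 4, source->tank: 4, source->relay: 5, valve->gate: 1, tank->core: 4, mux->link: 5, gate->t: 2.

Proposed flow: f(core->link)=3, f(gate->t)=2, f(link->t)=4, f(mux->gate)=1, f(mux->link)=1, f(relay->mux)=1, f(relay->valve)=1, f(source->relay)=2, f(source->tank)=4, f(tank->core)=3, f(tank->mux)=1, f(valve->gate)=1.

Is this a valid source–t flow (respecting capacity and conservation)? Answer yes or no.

Yes

Every edge has 0 ≤ f(e) ≤ cap(e).
At each intermediate node, inflow equals outflow.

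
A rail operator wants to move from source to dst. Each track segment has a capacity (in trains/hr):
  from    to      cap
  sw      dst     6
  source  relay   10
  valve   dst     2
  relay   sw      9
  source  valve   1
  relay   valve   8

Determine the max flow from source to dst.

8

Augment source→valve→dst: bottleneck 1. Total 1.
Augment source→relay→sw→dst: bottleneck 6. Total 7.
Augment source→relay→valve→dst: bottleneck 1. Total 8.
No augmenting path remains in the residual graph.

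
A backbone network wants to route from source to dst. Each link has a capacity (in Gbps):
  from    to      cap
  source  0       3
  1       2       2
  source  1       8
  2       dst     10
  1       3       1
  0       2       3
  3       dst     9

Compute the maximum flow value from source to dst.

6

Augment source→0→2→dst: bottleneck 3. Total 3.
Augment source→1→2→dst: bottleneck 2. Total 5.
Augment source→1→3→dst: bottleneck 1. Total 6.
No augmenting path remains in the residual graph.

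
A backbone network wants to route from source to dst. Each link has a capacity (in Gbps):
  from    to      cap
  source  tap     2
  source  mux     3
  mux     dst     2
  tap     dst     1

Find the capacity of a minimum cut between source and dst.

Max flow = 3 (via 2 augmenting paths).
In the residual at optimum, the set reachable from source is {mux, source, tap}.
Cut edges: tap→dst (cap 1), mux→dst (cap 2). Sum = 3.

3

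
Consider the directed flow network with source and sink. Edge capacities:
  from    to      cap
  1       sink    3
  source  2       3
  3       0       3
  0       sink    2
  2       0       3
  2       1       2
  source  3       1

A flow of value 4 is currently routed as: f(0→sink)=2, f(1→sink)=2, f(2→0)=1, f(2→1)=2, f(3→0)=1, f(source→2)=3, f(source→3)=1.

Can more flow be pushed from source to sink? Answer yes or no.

Residual reachable from source: {source}; sink is not reachable.
Saturated cut: source→2, source→3 with total capacity 4 = current flow value. Flow is maximum.

No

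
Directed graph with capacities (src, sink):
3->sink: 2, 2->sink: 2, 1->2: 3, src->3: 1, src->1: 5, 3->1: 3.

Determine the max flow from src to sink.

Augment src->3->sink: bottleneck 1. Total 1.
Augment src->1->2->sink: bottleneck 2. Total 3.
No augmenting path remains in the residual graph.

3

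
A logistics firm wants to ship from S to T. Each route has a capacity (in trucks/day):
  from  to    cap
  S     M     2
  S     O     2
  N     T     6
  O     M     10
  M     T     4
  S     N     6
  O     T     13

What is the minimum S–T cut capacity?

10

Max flow = 10 (via 3 augmenting paths).
In the residual at optimum, the set reachable from S is {S}.
Cut edges: S→N (cap 6), S→O (cap 2), S→M (cap 2). Sum = 10.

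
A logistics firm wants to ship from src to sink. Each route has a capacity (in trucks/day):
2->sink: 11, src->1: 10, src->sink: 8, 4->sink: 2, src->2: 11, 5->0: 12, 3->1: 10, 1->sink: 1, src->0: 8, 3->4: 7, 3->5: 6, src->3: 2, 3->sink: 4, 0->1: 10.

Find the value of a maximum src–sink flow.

22

Augment src->sink: bottleneck 8. Total 8.
Augment src->2->sink: bottleneck 11. Total 19.
Augment src->3->sink: bottleneck 2. Total 21.
Augment src->1->sink: bottleneck 1. Total 22.
No augmenting path remains in the residual graph.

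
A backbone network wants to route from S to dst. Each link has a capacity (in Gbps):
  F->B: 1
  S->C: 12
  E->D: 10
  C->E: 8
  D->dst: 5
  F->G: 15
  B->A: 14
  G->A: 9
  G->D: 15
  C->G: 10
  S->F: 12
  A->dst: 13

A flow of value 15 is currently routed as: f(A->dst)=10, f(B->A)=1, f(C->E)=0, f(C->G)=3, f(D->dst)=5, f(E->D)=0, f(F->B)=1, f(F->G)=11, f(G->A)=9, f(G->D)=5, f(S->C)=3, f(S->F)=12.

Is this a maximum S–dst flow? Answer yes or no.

Yes

Residual reachable from S: {C, D, E, F, G, S}; dst is not reachable.
Saturated cut: F->B, G->A, D->dst with total capacity 15 = current flow value. Flow is maximum.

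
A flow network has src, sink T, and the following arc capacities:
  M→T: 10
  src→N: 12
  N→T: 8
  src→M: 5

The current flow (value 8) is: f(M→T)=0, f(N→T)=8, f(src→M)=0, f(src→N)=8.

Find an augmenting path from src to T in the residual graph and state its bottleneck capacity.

Residual along src→M→T: src→M: 5, M→T: 10.
Bottleneck = min = 5.

src→M→T, bottleneck 5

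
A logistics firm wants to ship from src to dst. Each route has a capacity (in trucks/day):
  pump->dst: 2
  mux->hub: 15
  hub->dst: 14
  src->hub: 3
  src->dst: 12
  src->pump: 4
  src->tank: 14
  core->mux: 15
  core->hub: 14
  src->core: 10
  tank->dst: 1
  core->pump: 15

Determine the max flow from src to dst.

28

Augment src->dst: bottleneck 12. Total 12.
Augment src->tank->dst: bottleneck 1. Total 13.
Augment src->hub->dst: bottleneck 3. Total 16.
Augment src->pump->dst: bottleneck 2. Total 18.
Augment src->core->hub->dst: bottleneck 10. Total 28.
No augmenting path remains in the residual graph.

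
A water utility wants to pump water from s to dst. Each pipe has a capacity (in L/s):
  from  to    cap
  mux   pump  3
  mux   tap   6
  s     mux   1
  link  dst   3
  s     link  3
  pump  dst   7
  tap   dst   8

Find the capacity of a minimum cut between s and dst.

4

Max flow = 4 (via 2 augmenting paths).
In the residual at optimum, the set reachable from s is {s}.
Cut edges: s→mux (cap 1), s→link (cap 3). Sum = 4.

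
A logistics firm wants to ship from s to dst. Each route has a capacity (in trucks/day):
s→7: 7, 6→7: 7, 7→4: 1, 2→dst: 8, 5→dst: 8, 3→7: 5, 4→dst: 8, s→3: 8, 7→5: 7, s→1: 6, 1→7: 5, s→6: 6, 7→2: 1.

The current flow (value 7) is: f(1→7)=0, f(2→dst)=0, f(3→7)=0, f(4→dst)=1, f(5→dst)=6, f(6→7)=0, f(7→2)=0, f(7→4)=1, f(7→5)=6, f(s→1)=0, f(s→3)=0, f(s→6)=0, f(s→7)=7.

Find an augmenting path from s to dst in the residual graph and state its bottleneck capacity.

Residual along s→3→7→5→dst: s→3: 8, 3→7: 5, 7→5: 1, 5→dst: 2.
Bottleneck = min = 1.

s→3→7→5→dst, bottleneck 1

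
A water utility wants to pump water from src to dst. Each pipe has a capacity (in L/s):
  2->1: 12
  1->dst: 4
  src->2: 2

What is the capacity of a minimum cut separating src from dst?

Max flow = 2 (via 1 augmenting path).
In the residual at optimum, the set reachable from src is {src}.
Cut edges: src->2 (cap 2). Sum = 2.

2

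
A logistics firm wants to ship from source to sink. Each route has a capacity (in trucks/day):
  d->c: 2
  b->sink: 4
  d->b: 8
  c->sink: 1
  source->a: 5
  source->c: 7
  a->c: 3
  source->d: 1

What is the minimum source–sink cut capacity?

2

Max flow = 2 (via 2 augmenting paths).
In the residual at optimum, the set reachable from source is {a, c, source}.
Cut edges: source->d (cap 1), c->sink (cap 1). Sum = 2.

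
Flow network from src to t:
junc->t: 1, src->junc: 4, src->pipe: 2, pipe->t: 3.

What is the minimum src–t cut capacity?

Max flow = 3 (via 2 augmenting paths).
In the residual at optimum, the set reachable from src is {junc, src}.
Cut edges: src->pipe (cap 2), junc->t (cap 1). Sum = 3.

3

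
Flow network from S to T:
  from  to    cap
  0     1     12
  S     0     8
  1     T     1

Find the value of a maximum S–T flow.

1

Augment S->0->1->T: bottleneck 1. Total 1.
No augmenting path remains in the residual graph.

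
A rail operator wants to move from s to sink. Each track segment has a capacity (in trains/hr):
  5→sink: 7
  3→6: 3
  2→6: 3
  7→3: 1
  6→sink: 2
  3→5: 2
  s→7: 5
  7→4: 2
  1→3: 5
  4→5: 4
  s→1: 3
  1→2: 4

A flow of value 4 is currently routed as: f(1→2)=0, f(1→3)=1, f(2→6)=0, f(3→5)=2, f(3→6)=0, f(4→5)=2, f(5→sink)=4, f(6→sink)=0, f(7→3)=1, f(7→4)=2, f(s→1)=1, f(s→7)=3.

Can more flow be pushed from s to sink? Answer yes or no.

Residual path s→1→3→6→sink has bottleneck 2 > 0.
Pushing 2 along it raises the flow to 6, so the given flow is not maximum.

Yes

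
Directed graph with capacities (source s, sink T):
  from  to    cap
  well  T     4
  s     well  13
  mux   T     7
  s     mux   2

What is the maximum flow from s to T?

6

Augment s→well→T: bottleneck 4. Total 4.
Augment s→mux→T: bottleneck 2. Total 6.
No augmenting path remains in the residual graph.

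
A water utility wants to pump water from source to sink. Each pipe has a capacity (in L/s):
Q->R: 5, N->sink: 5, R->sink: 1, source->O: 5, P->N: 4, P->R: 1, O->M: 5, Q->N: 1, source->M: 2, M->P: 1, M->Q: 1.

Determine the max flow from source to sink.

Augment source->M->P->R->sink: bottleneck 1. Total 1.
Augment source->M->Q->N->sink: bottleneck 1. Total 2.
No augmenting path remains in the residual graph.

2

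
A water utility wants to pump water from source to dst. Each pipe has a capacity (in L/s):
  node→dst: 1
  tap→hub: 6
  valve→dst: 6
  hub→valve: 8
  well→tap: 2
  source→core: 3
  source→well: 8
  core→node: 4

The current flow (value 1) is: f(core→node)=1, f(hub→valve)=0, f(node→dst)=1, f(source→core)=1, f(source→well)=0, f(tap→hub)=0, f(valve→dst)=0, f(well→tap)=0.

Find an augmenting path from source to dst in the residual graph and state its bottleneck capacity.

Residual along source→well→tap→hub→valve→dst: source→well: 8, well→tap: 2, tap→hub: 6, hub→valve: 8, valve→dst: 6.
Bottleneck = min = 2.

source→well→tap→hub→valve→dst, bottleneck 2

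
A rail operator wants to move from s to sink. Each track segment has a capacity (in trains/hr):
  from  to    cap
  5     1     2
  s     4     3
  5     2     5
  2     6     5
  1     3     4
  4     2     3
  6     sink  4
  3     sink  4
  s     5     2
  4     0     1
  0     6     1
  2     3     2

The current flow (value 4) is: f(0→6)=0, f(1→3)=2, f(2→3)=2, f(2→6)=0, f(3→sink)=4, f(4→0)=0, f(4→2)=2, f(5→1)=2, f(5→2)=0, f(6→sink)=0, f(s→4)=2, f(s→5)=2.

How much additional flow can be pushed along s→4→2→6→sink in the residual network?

Residual capacities along the path: s→4: 1, 4→2: 1, 2→6: 5, 6→sink: 4.
Minimum is 1.

1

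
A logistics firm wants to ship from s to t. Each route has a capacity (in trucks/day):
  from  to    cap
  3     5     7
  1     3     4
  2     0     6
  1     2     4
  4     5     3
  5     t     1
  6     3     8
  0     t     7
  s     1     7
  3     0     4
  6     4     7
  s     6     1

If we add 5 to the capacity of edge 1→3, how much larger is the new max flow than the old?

0

Original max flow = 8.
Edge 1→3 does not cross the min cut (source side {s}), so extra capacity there cannot help.
New max flow = 8. Increase = 0.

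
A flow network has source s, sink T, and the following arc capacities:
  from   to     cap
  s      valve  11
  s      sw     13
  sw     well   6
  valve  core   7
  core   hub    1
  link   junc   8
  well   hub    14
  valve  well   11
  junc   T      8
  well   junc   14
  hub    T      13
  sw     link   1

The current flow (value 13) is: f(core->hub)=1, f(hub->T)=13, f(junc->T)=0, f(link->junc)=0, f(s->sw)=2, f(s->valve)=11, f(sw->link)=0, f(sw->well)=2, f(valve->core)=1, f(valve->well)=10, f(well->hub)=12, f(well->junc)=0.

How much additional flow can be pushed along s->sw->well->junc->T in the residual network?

Residual capacities along the path: s->sw: 11, sw->well: 4, well->junc: 14, junc->T: 8.
Minimum is 4.

4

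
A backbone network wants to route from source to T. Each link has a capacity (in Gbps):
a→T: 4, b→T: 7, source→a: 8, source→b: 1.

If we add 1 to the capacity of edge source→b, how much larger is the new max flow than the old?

1

Original max flow = 5.
After raising cap(source→b), augmenting paths through that edge carry 1 more unit.
New max flow = 6. Increase = 1.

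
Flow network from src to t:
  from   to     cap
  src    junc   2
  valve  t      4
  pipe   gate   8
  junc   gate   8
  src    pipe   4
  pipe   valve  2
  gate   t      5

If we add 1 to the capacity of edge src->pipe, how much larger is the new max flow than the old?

Original max flow = 6.
After raising cap(src->pipe), augmenting paths through that edge carry 1 more unit.
New max flow = 7. Increase = 1.

1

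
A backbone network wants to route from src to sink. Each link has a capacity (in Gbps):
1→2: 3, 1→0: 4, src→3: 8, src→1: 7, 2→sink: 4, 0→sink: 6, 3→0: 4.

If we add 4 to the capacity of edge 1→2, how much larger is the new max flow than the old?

Original max flow = 9.
After raising cap(1→2), augmenting paths through that edge carry 1 more unit.
New max flow = 10. Increase = 1.

1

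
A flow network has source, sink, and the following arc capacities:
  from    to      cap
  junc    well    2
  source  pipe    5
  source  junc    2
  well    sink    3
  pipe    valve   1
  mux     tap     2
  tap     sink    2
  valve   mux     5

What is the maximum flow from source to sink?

3

Augment source->junc->well->sink: bottleneck 2. Total 2.
Augment source->pipe->valve->mux->tap->sink: bottleneck 1. Total 3.
No augmenting path remains in the residual graph.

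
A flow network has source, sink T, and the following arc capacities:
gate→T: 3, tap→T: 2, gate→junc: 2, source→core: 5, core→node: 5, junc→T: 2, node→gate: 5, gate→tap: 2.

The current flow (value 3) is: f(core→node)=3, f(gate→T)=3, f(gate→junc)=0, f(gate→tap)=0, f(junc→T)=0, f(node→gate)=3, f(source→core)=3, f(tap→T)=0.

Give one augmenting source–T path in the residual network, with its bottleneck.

source→core→node→gate→tap→T, bottleneck 2

Residual along source→core→node→gate→tap→T: source→core: 2, core→node: 2, node→gate: 2, gate→tap: 2, tap→T: 2.
Bottleneck = min = 2.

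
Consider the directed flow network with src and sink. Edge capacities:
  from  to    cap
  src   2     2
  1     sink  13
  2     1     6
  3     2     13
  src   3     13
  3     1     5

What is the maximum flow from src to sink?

Augment src->3->1->sink: bottleneck 5. Total 5.
Augment src->2->1->sink: bottleneck 2. Total 7.
Augment src->3->2->1->sink: bottleneck 4. Total 11.
No augmenting path remains in the residual graph.

11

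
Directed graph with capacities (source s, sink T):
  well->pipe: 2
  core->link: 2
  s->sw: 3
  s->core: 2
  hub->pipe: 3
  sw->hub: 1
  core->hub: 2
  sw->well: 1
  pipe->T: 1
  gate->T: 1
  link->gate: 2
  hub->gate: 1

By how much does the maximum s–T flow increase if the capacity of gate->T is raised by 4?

Original max flow = 2.
After raising cap(gate->T), augmenting paths through that edge carry 2 more units.
New max flow = 4. Increase = 2.

2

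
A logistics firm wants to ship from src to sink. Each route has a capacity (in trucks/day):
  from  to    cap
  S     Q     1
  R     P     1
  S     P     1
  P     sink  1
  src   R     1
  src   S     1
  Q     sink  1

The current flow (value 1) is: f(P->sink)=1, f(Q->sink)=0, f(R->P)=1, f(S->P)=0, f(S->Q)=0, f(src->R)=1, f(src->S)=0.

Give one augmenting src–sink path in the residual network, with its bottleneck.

Residual along src->S->Q->sink: src->S: 1, S->Q: 1, Q->sink: 1.
Bottleneck = min = 1.

src->S->Q->sink, bottleneck 1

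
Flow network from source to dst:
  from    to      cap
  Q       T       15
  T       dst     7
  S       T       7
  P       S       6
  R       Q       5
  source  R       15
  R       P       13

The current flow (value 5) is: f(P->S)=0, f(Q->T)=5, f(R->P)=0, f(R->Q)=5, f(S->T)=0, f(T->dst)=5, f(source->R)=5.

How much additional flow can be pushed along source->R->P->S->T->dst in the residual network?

2

Residual capacities along the path: source->R: 10, R->P: 13, P->S: 6, S->T: 7, T->dst: 2.
Minimum is 2.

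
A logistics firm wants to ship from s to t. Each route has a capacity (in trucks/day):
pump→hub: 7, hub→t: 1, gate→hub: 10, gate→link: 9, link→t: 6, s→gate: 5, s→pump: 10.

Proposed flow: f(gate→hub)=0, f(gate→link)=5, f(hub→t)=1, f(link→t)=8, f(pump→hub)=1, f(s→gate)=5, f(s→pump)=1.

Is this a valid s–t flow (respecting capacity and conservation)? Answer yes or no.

Capacity violated on link→t: flow 8 > capacity 6.

No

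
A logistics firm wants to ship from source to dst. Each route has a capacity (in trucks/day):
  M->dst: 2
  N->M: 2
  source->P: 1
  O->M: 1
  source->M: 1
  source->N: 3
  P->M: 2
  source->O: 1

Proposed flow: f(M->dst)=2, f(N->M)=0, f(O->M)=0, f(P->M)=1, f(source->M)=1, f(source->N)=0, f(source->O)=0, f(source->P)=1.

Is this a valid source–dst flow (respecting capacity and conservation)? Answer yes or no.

Yes

Every edge has 0 ≤ f(e) ≤ cap(e).
At each intermediate node, inflow equals outflow.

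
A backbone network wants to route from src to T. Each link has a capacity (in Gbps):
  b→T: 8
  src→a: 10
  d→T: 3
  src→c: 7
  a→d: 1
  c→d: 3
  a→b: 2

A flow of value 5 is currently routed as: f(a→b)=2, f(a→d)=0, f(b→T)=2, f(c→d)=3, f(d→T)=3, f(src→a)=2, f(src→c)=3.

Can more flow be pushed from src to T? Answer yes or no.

No

Residual reachable from src: {a, c, d, src}; T is not reachable.
Saturated cut: a→b, d→T with total capacity 5 = current flow value. Flow is maximum.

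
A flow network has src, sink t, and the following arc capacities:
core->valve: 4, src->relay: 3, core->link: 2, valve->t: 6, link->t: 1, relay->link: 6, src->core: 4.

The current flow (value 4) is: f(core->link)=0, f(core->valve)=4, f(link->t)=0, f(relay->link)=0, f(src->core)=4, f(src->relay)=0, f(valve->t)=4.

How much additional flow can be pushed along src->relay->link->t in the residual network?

Residual capacities along the path: src->relay: 3, relay->link: 6, link->t: 1.
Minimum is 1.

1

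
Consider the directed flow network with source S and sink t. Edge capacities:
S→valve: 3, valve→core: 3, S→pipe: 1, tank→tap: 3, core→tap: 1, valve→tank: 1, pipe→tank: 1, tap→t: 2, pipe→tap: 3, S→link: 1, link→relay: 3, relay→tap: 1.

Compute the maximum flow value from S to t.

Augment S→pipe→tap→t: bottleneck 1. Total 1.
Augment S→link→relay→tap→t: bottleneck 1. Total 2.
No augmenting path remains in the residual graph.

2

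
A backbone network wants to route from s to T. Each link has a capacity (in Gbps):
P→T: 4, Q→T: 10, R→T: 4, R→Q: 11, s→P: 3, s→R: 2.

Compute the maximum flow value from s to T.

Augment s→R→T: bottleneck 2. Total 2.
Augment s→P→T: bottleneck 3. Total 5.
No augmenting path remains in the residual graph.

5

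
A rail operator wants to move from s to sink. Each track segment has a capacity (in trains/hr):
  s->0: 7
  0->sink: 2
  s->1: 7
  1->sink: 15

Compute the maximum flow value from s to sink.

Augment s->1->sink: bottleneck 7. Total 7.
Augment s->0->sink: bottleneck 2. Total 9.
No augmenting path remains in the residual graph.

9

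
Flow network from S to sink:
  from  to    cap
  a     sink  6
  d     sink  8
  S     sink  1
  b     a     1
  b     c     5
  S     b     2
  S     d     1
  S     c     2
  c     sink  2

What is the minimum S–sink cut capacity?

Max flow = 5 (via 4 augmenting paths).
In the residual at optimum, the set reachable from S is {S, b, c}.
Cut edges: S→d (cap 1), S→sink (cap 1), b→a (cap 1), c→sink (cap 2). Sum = 5.

5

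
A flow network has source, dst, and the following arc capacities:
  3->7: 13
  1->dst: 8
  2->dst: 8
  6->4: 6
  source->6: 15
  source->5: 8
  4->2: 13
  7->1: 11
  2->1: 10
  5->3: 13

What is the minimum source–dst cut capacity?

Max flow = 14 (via 2 augmenting paths).
In the residual at optimum, the set reachable from source is {6, source}.
Cut edges: source->5 (cap 8), 6->4 (cap 6). Sum = 14.

14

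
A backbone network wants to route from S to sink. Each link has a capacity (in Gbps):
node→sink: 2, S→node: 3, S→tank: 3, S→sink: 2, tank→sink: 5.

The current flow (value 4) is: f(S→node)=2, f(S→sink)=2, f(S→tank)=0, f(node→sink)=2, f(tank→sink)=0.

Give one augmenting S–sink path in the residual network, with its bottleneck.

S→tank→sink, bottleneck 3

Residual along S→tank→sink: S→tank: 3, tank→sink: 5.
Bottleneck = min = 3.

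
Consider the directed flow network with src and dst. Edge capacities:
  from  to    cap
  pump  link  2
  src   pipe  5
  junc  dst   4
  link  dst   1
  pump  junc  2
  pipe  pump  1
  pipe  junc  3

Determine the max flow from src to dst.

4

Augment src→pipe→junc→dst: bottleneck 3. Total 3.
Augment src→pipe→pump→junc→dst: bottleneck 1. Total 4.
No augmenting path remains in the residual graph.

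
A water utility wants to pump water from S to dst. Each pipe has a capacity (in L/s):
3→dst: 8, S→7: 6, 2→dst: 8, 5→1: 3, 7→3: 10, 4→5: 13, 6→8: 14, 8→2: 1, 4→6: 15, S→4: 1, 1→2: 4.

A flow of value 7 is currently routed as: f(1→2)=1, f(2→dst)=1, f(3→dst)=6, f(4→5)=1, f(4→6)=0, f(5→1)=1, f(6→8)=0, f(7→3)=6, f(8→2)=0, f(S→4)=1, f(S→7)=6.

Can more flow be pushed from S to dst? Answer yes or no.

Residual reachable from S: {S}; dst is not reachable.
Saturated cut: S→7, S→4 with total capacity 7 = current flow value. Flow is maximum.

No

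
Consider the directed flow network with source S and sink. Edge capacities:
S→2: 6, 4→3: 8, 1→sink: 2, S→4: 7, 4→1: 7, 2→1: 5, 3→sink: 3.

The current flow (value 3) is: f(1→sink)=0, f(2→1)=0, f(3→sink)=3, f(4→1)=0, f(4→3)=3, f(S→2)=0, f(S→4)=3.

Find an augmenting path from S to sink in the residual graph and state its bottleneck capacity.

Residual along S→4→1→sink: S→4: 4, 4→1: 7, 1→sink: 2.
Bottleneck = min = 2.

S→4→1→sink, bottleneck 2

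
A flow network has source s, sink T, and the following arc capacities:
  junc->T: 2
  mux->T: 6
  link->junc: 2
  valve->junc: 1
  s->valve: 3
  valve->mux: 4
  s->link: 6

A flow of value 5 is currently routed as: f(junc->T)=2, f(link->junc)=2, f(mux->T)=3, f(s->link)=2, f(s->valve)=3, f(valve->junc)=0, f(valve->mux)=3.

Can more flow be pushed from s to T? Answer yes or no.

Residual reachable from s: {link, s}; T is not reachable.
Saturated cut: s->valve, link->junc with total capacity 5 = current flow value. Flow is maximum.

No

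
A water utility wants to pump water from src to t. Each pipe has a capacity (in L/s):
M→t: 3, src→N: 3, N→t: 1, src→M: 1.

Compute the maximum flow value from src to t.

Augment src→M→t: bottleneck 1. Total 1.
Augment src→N→t: bottleneck 1. Total 2.
No augmenting path remains in the residual graph.

2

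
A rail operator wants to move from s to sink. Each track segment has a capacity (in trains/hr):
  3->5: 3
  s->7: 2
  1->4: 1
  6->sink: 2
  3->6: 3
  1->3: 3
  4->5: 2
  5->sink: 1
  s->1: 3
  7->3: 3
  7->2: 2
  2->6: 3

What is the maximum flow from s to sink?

3

Augment s->7->2->6->sink: bottleneck 2. Total 2.
Augment s->1->3->5->sink: bottleneck 1. Total 3.
No augmenting path remains in the residual graph.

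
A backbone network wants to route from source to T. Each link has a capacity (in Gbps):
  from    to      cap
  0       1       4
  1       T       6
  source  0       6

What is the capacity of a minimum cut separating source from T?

4

Max flow = 4 (via 1 augmenting path).
In the residual at optimum, the set reachable from source is {0, source}.
Cut edges: 0->1 (cap 4). Sum = 4.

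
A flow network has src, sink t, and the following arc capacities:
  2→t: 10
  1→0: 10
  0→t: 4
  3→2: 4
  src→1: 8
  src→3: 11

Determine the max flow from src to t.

8

Augment src→3→2→t: bottleneck 4. Total 4.
Augment src→1→0→t: bottleneck 4. Total 8.
No augmenting path remains in the residual graph.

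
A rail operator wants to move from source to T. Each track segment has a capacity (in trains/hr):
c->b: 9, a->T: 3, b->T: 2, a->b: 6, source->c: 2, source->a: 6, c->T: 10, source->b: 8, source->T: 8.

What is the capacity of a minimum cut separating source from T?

15

Max flow = 15 (via 4 augmenting paths).
In the residual at optimum, the set reachable from source is {a, b, source}.
Cut edges: source->c (cap 2), source->T (cap 8), a->T (cap 3), b->T (cap 2). Sum = 15.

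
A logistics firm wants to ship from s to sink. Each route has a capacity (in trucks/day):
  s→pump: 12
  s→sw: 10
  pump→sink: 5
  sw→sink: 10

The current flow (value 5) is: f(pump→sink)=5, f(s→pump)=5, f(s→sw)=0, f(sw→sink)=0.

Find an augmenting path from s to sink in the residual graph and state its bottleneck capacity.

s→sw→sink, bottleneck 10

Residual along s→sw→sink: s→sw: 10, sw→sink: 10.
Bottleneck = min = 10.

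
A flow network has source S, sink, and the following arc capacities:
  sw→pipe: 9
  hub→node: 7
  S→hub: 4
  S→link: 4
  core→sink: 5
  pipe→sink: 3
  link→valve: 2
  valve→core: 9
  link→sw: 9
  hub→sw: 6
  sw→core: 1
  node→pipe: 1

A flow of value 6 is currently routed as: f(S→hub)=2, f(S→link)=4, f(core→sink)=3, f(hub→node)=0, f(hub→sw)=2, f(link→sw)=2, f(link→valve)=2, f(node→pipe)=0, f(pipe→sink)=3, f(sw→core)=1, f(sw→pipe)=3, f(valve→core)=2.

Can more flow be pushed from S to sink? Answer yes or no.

Residual reachable from S: {S, hub, link, node, pipe, sw}; sink is not reachable.
Saturated cut: link→valve, sw→core, pipe→sink with total capacity 6 = current flow value. Flow is maximum.

No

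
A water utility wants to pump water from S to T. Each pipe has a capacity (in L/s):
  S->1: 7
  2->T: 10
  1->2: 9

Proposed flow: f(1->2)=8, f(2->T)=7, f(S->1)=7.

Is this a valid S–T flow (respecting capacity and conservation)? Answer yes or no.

Conservation fails at 1: inflow 7 ≠ outflow 8.

No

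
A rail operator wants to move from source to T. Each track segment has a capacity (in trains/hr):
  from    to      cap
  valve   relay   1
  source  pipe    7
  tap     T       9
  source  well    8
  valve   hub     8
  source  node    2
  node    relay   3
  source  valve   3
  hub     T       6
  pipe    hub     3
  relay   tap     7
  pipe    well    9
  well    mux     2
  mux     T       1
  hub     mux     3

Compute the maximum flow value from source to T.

9

Augment source→pipe→hub→T: bottleneck 3. Total 3.
Augment source→valve→hub→T: bottleneck 3. Total 6.
Augment source→well→mux→T: bottleneck 1. Total 7.
Augment source→node→relay→tap→T: bottleneck 2. Total 9.
No augmenting path remains in the residual graph.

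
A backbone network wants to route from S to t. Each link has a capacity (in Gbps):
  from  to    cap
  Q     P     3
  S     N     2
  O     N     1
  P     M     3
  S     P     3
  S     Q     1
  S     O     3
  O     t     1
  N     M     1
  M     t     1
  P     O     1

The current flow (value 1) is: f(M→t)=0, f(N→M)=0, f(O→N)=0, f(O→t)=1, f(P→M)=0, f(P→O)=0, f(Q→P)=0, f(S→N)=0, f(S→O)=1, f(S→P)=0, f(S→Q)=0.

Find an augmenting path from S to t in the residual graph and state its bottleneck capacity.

Residual along S→P→M→t: S→P: 3, P→M: 3, M→t: 1.
Bottleneck = min = 1.

S→P→M→t, bottleneck 1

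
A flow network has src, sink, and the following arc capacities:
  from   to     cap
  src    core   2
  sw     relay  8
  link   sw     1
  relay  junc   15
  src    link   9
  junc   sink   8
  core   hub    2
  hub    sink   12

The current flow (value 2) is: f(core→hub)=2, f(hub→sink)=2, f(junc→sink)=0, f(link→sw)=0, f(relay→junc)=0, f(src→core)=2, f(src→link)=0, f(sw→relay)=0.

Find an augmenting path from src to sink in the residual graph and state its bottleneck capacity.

src→link→sw→relay→junc→sink, bottleneck 1

Residual along src→link→sw→relay→junc→sink: src→link: 9, link→sw: 1, sw→relay: 8, relay→junc: 15, junc→sink: 8.
Bottleneck = min = 1.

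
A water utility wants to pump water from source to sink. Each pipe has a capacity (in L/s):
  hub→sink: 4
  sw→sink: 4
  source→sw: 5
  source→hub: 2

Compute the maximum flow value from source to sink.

Augment source→sw→sink: bottleneck 4. Total 4.
Augment source→hub→sink: bottleneck 2. Total 6.
No augmenting path remains in the residual graph.

6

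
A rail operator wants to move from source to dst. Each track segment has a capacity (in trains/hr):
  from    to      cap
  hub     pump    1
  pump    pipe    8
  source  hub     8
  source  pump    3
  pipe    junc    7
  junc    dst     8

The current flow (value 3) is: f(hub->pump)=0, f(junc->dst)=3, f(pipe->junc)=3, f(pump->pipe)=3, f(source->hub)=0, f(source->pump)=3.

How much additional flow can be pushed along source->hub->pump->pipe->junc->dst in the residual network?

Residual capacities along the path: source->hub: 8, hub->pump: 1, pump->pipe: 5, pipe->junc: 4, junc->dst: 5.
Minimum is 1.

1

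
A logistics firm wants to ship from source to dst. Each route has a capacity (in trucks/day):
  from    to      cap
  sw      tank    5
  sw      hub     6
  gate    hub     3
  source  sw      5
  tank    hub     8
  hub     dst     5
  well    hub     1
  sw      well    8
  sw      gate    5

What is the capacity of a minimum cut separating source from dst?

5

Max flow = 5 (via 1 augmenting path).
In the residual at optimum, the set reachable from source is {source}.
Cut edges: source→sw (cap 5). Sum = 5.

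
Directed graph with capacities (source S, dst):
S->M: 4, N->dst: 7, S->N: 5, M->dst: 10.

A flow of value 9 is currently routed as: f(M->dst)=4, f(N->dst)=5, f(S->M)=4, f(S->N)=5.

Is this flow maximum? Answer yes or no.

Yes

Residual reachable from S: {S}; dst is not reachable.
Saturated cut: S->M, S->N with total capacity 9 = current flow value. Flow is maximum.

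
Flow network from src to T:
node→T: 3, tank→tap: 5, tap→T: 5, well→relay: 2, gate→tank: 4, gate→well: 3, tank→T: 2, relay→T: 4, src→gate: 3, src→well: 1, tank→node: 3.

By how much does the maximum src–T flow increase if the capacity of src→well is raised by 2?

1

Original max flow = 4.
After raising cap(src→well), augmenting paths through that edge carry 1 more unit.
New max flow = 5. Increase = 1.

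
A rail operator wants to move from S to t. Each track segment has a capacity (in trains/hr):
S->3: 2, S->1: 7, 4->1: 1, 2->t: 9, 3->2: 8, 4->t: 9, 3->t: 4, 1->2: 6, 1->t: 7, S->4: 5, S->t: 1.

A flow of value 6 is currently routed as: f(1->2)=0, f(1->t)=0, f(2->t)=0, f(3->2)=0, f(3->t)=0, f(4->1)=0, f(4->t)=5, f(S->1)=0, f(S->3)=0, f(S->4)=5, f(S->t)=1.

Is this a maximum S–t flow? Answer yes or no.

Residual path S->1->t has bottleneck 7 > 0.
Pushing 7 along it raises the flow to 13, so the given flow is not maximum.

No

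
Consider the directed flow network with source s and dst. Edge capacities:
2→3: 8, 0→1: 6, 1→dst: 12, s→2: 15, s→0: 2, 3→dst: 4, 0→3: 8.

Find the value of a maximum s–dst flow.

6

Augment s→0→1→dst: bottleneck 2. Total 2.
Augment s→2→3→dst: bottleneck 4. Total 6.
No augmenting path remains in the residual graph.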